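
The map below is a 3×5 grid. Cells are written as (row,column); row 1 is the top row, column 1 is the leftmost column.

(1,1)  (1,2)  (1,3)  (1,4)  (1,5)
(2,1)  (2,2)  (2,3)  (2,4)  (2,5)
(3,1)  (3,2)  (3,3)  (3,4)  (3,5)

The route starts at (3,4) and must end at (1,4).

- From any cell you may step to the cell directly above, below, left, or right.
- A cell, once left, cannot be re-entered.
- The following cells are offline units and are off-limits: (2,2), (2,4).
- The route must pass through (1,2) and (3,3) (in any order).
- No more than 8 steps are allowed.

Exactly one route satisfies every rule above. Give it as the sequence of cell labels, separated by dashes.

Any route must reach (1,2) and (3,3) and still end at (1,4) within 8 moves, so the order of the required stops is forced.
Route from (3,4): 3× left (reaching (3,1)), 2× up (reaching (1,1)), 3× right (reaching (1,4)) — 8 moves in all.
Check: all required cells visited; 8 ≤ 8 moves.

(3,4) - (3,3) - (3,2) - (3,1) - (2,1) - (1,1) - (1,2) - (1,3) - (1,4)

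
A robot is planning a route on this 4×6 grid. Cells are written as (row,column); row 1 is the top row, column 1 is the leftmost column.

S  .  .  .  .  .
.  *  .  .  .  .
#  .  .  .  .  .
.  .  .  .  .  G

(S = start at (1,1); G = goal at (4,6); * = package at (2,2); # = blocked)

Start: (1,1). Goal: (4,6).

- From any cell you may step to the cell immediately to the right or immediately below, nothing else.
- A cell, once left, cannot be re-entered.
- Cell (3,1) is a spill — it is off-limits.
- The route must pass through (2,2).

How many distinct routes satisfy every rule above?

A right/down-only route from (1,1) to (4,6) makes exactly 3 down-moves and 5 right-moves in some order.
With no other constraints that would be C(8,3) = 56 routes.
Split at (2,2) and multiply the segment counts (each segment already excludes blocked cells): (1,1)→(2,2): 2; (2,2)→(4,6): 15; product = 30.
That gives 30 routes.

30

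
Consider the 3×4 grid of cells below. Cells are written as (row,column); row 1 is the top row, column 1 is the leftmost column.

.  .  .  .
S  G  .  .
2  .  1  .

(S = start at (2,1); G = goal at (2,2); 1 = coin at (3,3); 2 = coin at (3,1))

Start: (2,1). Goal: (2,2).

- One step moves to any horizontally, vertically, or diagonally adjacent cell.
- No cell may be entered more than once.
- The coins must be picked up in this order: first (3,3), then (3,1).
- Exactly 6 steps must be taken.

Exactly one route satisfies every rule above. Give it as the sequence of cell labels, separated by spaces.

The waypoints must appear in the order (3,3), (3,1), with no cell reused.
Route from (2,1): up-right to (1,2), down-right to (2,3), down to (3,3), 2× left (reaching (3,1)), up-right to (2,2) — 6 moves in all.
Check: order respected (1 at step 3, 2 at step 5); 6 moves as required.

(2,1) (1,2) (2,3) (3,3) (3,2) (3,1) (2,2)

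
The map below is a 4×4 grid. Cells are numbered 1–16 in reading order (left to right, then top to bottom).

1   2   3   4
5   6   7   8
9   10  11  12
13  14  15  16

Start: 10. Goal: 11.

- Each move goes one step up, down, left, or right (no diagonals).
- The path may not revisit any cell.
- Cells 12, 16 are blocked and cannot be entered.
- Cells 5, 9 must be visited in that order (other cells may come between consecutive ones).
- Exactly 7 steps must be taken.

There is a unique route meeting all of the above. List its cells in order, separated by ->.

10 -> 6 -> 5 -> 9 -> 13 -> 14 -> 15 -> 11

The waypoints must appear in the order 5, 9, with no cell reused.
Route from 10: up to 6, left to 5, 2× down (reaching 13), 2× right (reaching 15), up to 11 — 7 moves in all.
Check: order respected (5 at step 2, 9 at step 3); 7 moves as required.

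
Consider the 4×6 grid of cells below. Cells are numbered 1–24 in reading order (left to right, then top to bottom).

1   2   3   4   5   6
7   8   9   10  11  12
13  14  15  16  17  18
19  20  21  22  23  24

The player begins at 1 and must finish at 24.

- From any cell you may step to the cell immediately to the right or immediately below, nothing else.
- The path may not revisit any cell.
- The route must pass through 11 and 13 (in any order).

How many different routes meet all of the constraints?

0

A right/down-only route from 1 to 24 makes exactly 3 down-moves and 5 right-moves in some order.
With no other constraints that would be C(8,3) = 56 routes.
13 is below but to the left of 11: going 11 → 13 would need a leftward move and 13 → 11 an upward move, so no right/down-only route can visit both required cells.
No route satisfies every constraint, so the count is 0.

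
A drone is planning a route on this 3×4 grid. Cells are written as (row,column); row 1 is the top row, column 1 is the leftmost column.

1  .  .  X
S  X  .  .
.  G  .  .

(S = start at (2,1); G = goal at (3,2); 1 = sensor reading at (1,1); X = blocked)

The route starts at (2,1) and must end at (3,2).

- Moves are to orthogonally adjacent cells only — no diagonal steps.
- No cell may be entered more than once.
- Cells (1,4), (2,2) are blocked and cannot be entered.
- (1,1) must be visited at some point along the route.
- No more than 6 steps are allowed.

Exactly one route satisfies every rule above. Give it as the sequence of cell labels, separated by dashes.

Any route must reach (1,1) and still end at (3,2) within 6 moves, so the order of the required stops is forced.
Route from (2,1): up 1 to (1,1), right 2 to (1,3), down 2 to (3,3), left 1 to (3,2) — 6 moves in all.
Check: all required cells visited; 6 ≤ 6 moves.

(2,1) - (1,1) - (1,2) - (1,3) - (2,3) - (3,3) - (3,2)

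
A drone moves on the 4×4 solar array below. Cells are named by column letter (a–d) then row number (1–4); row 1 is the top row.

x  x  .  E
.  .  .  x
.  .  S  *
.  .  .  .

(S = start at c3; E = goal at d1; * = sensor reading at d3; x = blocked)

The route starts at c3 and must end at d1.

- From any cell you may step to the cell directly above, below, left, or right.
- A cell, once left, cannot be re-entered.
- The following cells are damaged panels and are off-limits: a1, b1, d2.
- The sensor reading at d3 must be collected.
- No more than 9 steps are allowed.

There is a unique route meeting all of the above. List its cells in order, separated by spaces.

The 9-move cap with required stops at d3 leaves no slack for detours.
Route from c3: right 1 to d3, down 1 to d4, left 2 to b4, up 2 to b2, right 1 to c2, up 1 to c1, right 1 to d1 — 9 moves in all.
Check: all required cells visited; 9 ≤ 9 moves.

c3 d3 d4 c4 b4 b3 b2 c2 c1 d1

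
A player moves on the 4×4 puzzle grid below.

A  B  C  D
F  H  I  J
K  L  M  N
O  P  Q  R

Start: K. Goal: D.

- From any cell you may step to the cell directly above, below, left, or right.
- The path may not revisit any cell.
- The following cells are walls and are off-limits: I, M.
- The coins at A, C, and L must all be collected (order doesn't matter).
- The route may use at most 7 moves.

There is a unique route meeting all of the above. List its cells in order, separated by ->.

Any route must reach A, C, and L and still end at D within 7 moves, so the order of the required stops is forced.
Route from K: right to L, up to H, left to F, up to A, 3× right (reaching D) — 7 moves in all.
Check: all required cells visited; 7 ≤ 7 moves.

K -> L -> H -> F -> A -> B -> C -> D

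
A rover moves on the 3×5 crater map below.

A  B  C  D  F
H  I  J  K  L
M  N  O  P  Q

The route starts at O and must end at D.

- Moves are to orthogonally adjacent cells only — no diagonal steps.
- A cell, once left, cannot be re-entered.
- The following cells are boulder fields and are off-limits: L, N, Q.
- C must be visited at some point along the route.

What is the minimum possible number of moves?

3

Any route passes through C somewhere between O and D. Summing Manhattan distances along the two legs (O → C → D) gives a lower bound of 2 + 1 = 3 moves.
A route of 3 moves achieves this: O → J → C → D.
Since 3 matches the lower bound, it is optimal.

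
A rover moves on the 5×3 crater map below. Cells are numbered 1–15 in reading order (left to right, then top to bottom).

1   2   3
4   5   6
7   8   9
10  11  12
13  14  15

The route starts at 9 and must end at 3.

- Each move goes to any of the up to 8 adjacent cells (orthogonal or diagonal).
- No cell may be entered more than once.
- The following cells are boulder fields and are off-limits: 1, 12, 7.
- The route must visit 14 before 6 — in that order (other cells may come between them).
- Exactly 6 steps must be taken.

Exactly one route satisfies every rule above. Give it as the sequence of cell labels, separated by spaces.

9 11 14 10 8 6 3

The waypoints must appear in the order 14, 6, with no cell reused.
Route from 9: down-left to 11, down to 14, up-left to 10, 2× up-right (reaching 6), up to 3 — 6 moves in all.
Check: order respected (14 at step 2, 6 at step 5); 6 moves as required.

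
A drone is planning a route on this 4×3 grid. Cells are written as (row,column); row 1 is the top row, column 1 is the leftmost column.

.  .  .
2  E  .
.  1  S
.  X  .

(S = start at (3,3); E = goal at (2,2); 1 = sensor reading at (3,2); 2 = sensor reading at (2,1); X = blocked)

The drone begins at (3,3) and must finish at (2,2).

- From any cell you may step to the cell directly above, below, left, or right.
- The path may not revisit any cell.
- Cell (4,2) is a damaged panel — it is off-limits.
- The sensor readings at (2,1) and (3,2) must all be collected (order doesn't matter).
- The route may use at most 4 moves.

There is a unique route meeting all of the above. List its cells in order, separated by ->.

(3,3) -> (3,2) -> (3,1) -> (2,1) -> (2,2)

The budget equals the shortest possible length, so every move has to be on a shortest route through the required cells.
Route from (3,3): 2× left (reaching (3,1)), up to (2,1), right to (2,2) — 4 moves in all.
Check: all required cells visited; 4 ≤ 4 moves.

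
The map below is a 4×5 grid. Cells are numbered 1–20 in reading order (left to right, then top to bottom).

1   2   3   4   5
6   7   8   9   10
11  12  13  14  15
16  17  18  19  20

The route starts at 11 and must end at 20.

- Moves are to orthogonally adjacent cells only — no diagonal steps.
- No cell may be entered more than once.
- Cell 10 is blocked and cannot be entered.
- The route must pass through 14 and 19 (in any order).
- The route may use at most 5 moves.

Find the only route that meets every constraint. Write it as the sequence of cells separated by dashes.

The budget equals the shortest possible length, so every move has to be on a shortest route through the required cells.
Route from 11: right 3 to 14, down 1 to 19, right 1 to 20 — 5 moves in all.
Check: all required cells visited; 5 ≤ 5 moves.

11 - 12 - 13 - 14 - 19 - 20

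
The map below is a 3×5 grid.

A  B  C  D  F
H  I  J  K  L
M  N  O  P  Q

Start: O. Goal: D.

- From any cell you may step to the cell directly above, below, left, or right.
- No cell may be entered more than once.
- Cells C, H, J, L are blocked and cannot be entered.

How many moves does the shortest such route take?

3

The Manhattan distance from O to D is |3−1| + |3−4| = 3, so at least 3 moves are needed.
A route of 3 moves achieves this: O → P → K → D.
Since 3 matches the lower bound, it is optimal.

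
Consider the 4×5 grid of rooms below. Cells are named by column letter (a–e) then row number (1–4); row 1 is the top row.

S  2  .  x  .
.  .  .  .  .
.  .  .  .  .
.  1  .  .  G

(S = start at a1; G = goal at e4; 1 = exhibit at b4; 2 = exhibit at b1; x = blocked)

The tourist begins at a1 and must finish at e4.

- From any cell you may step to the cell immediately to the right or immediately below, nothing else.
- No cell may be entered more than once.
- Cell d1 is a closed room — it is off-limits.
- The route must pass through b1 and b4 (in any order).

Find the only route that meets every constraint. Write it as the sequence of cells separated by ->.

Moves only go right or down, so the column and row indices never decrease.
Route from a1: right 1 to b1, down 3 to b4, right 3 to e4 — 7 moves in all.
Check: all required cells visited.

a1 -> b1 -> b2 -> b3 -> b4 -> c4 -> d4 -> e4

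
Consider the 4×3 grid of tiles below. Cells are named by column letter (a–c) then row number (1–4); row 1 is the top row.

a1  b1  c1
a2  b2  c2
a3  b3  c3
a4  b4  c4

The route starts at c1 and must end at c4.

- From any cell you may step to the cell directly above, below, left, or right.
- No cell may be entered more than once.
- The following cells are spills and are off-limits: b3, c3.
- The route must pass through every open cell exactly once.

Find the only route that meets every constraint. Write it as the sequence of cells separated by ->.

Need to visit all 10 open cells exactly once, starting at c1 and ending at c4.
Cell b4 has only two open neighbours (a4 and c4), so the path must pass straight through it: one of those is the cell it's entered from and the other is where it exits.
Route from c1: down to c2, left to b2, up to b1, left to a1, 3× down (reaching a4), 2× right (reaching c4) — 9 moves in all.
Check: all 10 open cells covered.

c1 -> c2 -> b2 -> b1 -> a1 -> a2 -> a3 -> a4 -> b4 -> c4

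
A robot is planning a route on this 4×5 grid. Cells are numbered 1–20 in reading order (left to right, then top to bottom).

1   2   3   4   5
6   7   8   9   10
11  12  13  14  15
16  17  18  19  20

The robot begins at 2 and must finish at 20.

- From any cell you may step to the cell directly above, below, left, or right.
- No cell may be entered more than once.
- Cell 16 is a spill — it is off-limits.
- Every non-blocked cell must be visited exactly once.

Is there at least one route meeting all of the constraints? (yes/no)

Colour the cells like a checkerboard: each orthogonal step flips colour, so a Hamiltonian route alternates colours. Here there are 10 cells of one colour and 9 of the other, with start on the same colour as the goal — the counts and endpoints can't be arranged into an alternating sequence of length 19, so no Hamiltonian route exists.

no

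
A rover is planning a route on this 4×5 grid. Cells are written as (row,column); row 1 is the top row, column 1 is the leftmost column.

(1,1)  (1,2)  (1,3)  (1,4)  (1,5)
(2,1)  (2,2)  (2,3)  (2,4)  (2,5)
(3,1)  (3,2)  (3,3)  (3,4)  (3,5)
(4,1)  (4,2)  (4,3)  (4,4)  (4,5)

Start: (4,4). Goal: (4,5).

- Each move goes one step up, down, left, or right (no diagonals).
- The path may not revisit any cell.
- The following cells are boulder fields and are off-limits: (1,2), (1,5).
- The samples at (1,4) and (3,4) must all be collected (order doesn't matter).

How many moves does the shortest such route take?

Any route passes through (1,4) and (3,4) in some order between (4,4) and (4,5). Summing Manhattan distances along each leg and taking the cheapest ordering ((4,4) → (1,4) → (3,4) → (4,5)) gives a lower bound of 3 + 2 + 2 = 7 moves.
The shortest route satisfying every rule uses 9 moves: (4,4) → (3,4) → (3,3) → (2,3) → (1,3) → (1,4) → (2,4) → (2,5) → (3,5) → (4,5).
The bound of 7 isn't tight here; checking systematically, no route of length 7 through 8 satisfies every constraint, so 9 is the minimum.

9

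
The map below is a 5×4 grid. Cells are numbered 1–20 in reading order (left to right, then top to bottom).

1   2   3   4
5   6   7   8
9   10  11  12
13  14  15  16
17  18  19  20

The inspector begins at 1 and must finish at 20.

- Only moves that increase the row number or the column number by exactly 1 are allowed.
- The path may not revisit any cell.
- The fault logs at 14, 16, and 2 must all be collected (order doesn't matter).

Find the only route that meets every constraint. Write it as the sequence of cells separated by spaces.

1 2 6 10 14 15 16 20

Moves only go right or down, so the column and row indices never decrease.
Route from 1: right 1 to 2, down 3 to 14, right 2 to 16, down 1 to 20 — 7 moves in all.
Check: all required cells visited.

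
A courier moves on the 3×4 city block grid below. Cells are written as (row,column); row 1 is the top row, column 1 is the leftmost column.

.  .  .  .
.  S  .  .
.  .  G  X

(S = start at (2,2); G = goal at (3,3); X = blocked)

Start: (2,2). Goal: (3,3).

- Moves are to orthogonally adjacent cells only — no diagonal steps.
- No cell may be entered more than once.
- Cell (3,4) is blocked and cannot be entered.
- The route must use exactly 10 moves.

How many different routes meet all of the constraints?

Need simple routes of exactly 10 moves from (2,2) to (3,3) (Manhattan distance 2, so 4 moves are spent on a detour and 4 undoing it).
Enumerating: (2,2) (3,2) (3,1) (2,1) (1,1) (1,2) (1,3) (1,4) (2,4) (2,3) (3,3) | (2,2) (2,3) (2,4) (1,4) (1,3) (1,2) (1,1) (2,1) (3,1) (3,2) (3,3).
That gives 2 routes.

2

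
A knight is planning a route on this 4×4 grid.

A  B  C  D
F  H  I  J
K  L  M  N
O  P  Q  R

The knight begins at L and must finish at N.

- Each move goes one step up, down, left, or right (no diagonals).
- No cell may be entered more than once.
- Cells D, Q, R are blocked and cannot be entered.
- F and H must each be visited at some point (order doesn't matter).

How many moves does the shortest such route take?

6

Any route passes through F and H in some order between L and N. Summing Manhattan distances along each leg and taking the cheapest ordering (L → H → F → N) gives a lower bound of 1 + 1 + 4 = 6 moves.
A route of 6 moves achieves this: L → K → F → H → I → M → N.
Since 6 matches the lower bound, it is optimal.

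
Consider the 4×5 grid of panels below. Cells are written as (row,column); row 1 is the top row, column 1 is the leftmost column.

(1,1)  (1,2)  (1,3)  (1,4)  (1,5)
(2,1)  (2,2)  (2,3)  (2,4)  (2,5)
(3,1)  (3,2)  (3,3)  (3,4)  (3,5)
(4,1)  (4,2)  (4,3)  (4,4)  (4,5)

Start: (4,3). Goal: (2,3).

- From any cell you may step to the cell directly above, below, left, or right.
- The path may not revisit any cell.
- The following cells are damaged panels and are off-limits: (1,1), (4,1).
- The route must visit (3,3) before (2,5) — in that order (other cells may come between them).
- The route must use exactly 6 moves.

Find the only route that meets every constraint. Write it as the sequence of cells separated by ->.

(4,3) -> (3,3) -> (3,4) -> (3,5) -> (2,5) -> (2,4) -> (2,3)

The waypoints must appear in the order (3,3), (2,5), with no cell reused.
Route from (4,3): up to (3,3), 2× right (reaching (3,5)), up to (2,5), 2× left (reaching (2,3)) — 6 moves in all.
Check: order respected ((3,3) at step 1, (2,5) at step 4); 6 moves as required.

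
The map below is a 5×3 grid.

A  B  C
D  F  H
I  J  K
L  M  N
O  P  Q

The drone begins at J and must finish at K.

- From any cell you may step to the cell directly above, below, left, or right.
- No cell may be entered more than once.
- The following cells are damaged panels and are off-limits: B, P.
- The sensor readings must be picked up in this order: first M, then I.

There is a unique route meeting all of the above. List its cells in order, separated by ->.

J -> M -> L -> I -> D -> F -> H -> K

The waypoints must appear in the order M, I, with no cell reused.
Route from J: down to M, left to L, 2× up (reaching D), 2× right (reaching H), down to K — 7 moves in all.
Check: order respected (M at step 1, I at step 3).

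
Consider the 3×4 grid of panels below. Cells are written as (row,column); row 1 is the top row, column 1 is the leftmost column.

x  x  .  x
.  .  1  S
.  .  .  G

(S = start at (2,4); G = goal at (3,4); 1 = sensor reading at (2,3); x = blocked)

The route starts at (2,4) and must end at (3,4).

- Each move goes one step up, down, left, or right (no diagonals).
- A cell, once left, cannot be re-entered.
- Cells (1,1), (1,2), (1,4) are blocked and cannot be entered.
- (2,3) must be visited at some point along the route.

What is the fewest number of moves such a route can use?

Any route passes through (2,3) somewhere between (2,4) and (3,4). Summing Manhattan distances along the two legs ((2,4) → (2,3) → (3,4)) gives a lower bound of 1 + 2 = 3 moves.
A route of 3 moves achieves this: (2,4) → (2,3) → (3,3) → (3,4).
Since 3 matches the lower bound, it is optimal.

3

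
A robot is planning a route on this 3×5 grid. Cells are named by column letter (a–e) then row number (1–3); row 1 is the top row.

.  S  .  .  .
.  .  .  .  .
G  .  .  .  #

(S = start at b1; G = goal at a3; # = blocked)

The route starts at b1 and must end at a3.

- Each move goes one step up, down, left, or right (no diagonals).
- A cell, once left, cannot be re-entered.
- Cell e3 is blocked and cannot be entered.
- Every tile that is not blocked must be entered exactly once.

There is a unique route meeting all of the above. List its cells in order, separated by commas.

Need to visit all 14 open cells exactly once, starting at b1 and ending at a3.
Cell e2 has only two open neighbours (e1 and d2), so the path must pass straight through it: one of those is the cell it's entered from and the other is where it exits.
Route from b1: left 1 to a1, down 1 to a2, right 2 to c2, up 1 to c1, right 2 to e1, down 1 to e2, left 1 to d2, down 1 to d3, left 3 to a3 — 13 moves in all.
Check: all 14 open cells covered.

b1, a1, a2, b2, c2, c1, d1, e1, e2, d2, d3, c3, b3, a3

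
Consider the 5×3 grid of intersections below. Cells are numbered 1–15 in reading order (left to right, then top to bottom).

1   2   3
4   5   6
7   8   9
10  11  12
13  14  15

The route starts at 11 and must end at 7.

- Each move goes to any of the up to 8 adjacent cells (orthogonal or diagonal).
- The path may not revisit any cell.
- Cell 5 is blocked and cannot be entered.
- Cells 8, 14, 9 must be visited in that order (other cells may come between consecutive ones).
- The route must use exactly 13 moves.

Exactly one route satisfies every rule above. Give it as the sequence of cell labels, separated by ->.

The waypoints must appear in the order 8, 14, 9, with no cell reused.
Route from 11: up 1 to 8, down-left 1 to 10, down 1 to 13, right 2 to 15, up 4 to 3, left 2 to 1, down 2 to 7 — 13 moves in all.
Check: order respected (8 at step 1, 14 at step 4, 9 at step 7); 13 moves as required.

11 -> 8 -> 10 -> 13 -> 14 -> 15 -> 12 -> 9 -> 6 -> 3 -> 2 -> 1 -> 4 -> 7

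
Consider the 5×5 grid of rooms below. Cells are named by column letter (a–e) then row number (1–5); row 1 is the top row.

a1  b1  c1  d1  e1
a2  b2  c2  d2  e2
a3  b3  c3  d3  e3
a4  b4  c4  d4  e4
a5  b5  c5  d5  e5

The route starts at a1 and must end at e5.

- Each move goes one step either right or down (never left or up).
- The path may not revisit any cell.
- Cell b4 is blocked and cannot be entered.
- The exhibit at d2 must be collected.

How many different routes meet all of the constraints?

16

A right/down-only route from a1 to e5 makes exactly 4 down-moves and 4 right-moves in some order.
With no other constraints that would be C(8,4) = 70 routes.
Split at d2 and multiply the segment counts (each segment already excludes blocked cells): a1→d2: 4; d2→e5: 4; product = 16.
That gives 16 routes.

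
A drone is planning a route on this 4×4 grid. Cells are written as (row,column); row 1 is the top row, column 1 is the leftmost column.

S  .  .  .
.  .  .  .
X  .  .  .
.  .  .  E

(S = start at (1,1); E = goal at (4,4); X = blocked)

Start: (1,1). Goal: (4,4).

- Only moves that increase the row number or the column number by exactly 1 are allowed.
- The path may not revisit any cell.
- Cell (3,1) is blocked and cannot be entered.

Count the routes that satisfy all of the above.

16

A right/down-only route from (1,1) to (4,4) makes exactly 3 down-moves and 3 right-moves in some order.
With no other constraints that would be C(6,3) = 20 routes.
Subtract routes through each blocked cell (inclusion–exclusion for overlaps): − through (3,1): 4 → 16.
That gives 16 routes.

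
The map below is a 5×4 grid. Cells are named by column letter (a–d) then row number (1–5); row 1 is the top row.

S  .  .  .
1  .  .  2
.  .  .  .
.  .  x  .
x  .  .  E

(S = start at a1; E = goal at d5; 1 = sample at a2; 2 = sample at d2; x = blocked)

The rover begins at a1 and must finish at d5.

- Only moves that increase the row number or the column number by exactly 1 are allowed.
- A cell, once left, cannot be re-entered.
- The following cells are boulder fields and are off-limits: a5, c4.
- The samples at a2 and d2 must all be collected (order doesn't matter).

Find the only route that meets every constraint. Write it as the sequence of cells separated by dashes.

a1 - a2 - b2 - c2 - d2 - d3 - d4 - d5

Moves only go right or down, so the column and row indices never decrease.
Route from a1: down 1 to a2, right 3 to d2, down 3 to d5 — 7 moves in all.
Check: all required cells visited.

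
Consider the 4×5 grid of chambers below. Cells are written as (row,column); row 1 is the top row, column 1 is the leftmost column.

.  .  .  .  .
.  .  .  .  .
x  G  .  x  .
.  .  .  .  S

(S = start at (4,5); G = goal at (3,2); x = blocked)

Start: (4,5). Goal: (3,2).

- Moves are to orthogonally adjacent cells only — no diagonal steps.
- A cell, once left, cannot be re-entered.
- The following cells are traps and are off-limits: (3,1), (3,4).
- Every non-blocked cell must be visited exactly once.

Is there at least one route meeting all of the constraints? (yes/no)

no

Cell (4,1) has only one open neighbour but is neither the start nor the goal, so a Hamiltonian route would have to both enter and leave it through the same neighbour — impossible without revisiting.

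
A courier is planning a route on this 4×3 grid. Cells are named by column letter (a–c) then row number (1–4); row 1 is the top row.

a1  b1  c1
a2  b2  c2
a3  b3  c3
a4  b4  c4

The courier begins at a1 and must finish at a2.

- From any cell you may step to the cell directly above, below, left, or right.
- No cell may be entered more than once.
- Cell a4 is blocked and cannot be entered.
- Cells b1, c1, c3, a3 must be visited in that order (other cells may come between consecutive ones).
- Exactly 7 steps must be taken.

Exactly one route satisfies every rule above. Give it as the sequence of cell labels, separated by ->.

The waypoints must appear in the order b1, c1, c3, a3, with no cell reused.
Route from a1: 2× right (reaching c1), 2× down (reaching c3), 2× left (reaching a3), up to a2 — 7 moves in all.
Check: order respected (b1 at step 1, c1 at step 2, c3 at step 4, a3 at step 6); 7 moves as required.

a1 -> b1 -> c1 -> c2 -> c3 -> b3 -> a3 -> a2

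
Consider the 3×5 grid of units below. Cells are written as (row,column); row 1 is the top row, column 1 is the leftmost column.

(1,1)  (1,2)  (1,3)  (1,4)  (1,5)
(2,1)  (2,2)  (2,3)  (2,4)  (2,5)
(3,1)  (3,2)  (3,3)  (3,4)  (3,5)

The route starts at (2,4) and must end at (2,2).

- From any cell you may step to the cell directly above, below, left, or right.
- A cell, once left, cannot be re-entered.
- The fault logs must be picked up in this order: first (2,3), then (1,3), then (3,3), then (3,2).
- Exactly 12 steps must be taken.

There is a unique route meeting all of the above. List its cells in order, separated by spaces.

The waypoints must appear in the order (2,3), (1,3), (3,3), (3,2), with no cell reused.
Route from (2,4): left to (2,3), up to (1,3), 2× right (reaching (1,5)), 2× down (reaching (3,5)), 4× left (reaching (3,1)), up to (2,1), right to (2,2) — 12 moves in all.
Check: order respected ((2,3) at step 1, (1,3) at step 2, (3,3) at step 8, (3,2) at step 9); 12 moves as required.

(2,4) (2,3) (1,3) (1,4) (1,5) (2,5) (3,5) (3,4) (3,3) (3,2) (3,1) (2,1) (2,2)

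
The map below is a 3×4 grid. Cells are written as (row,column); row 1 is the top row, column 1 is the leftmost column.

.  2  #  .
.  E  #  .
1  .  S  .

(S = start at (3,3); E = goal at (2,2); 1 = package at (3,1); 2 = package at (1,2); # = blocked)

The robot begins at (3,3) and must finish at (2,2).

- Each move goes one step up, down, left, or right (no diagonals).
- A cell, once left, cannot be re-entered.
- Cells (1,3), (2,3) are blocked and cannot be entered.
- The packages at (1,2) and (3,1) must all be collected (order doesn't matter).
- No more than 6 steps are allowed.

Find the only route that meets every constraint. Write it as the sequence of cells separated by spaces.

(3,3) (3,2) (3,1) (2,1) (1,1) (1,2) (2,2)

The budget equals the shortest possible length, so every move has to be on a shortest route through the required cells.
Route from (3,3): 2× left (reaching (3,1)), 2× up (reaching (1,1)), right to (1,2), down to (2,2) — 6 moves in all.
Check: all required cells visited; 6 ≤ 6 moves.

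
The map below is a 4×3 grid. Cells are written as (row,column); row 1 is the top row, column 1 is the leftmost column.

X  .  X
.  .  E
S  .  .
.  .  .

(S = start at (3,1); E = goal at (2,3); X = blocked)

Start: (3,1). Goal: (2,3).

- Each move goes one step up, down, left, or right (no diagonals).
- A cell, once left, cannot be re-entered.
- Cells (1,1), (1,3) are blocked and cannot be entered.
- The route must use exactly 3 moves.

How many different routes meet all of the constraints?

3

Need simple routes of exactly 3 moves from (3,1) to (2,3) (Manhattan distance 3, so 0 moves are spent on a detour and 0 undoing it).
Enumerating: (3,1) (2,1) (2,2) (2,3) | (3,1) (3,2) (2,2) (2,3) | (3,1) (3,2) (3,3) (2,3).
That gives 3 routes.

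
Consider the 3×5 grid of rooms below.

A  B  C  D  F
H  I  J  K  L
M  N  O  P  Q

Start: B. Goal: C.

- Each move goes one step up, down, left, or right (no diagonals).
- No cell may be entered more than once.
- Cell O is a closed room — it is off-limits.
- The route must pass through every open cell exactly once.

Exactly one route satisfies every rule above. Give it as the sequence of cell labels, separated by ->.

Need to visit all 14 open cells exactly once, starting at B and ending at C.
Cell A has only two open neighbours (H and B), so the path must pass straight through it: one of those is the cell it's entered from and the other is where it exits.
Route from B: left 1 to A, down 2 to M, right 1 to N, up 1 to I, right 2 to K, down 1 to P, right 1 to Q, up 2 to F, left 2 to C — 13 moves in all.
Check: all 14 open cells covered.

B -> A -> H -> M -> N -> I -> J -> K -> P -> Q -> L -> F -> D -> C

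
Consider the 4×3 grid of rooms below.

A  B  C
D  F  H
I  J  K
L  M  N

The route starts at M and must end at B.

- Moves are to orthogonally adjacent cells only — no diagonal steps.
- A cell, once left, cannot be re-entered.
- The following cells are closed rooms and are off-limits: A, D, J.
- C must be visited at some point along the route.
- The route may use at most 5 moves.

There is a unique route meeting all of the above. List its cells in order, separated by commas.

The 5-move cap with required stops at C leaves no slack for detours.
Route from M: right 1 to N, up 3 to C, left 1 to B — 5 moves in all.
Check: all required cells visited; 5 ≤ 5 moves.

M, N, K, H, C, B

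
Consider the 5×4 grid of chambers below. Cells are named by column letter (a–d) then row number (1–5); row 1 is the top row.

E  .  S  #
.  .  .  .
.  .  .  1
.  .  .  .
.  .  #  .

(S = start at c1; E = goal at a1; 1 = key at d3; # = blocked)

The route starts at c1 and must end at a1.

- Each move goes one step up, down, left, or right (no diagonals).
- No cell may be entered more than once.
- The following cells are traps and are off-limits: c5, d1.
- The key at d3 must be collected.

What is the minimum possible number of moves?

Any route passes through d3 somewhere between c1 and a1. Summing Manhattan distances along the two legs (c1 → d3 → a1) gives a lower bound of 3 + 5 = 8 moves.
A route of 8 moves achieves this: c1 → c2 → d2 → d3 → c3 → b3 → b2 → b1 → a1.
Since 8 matches the lower bound, it is optimal.

8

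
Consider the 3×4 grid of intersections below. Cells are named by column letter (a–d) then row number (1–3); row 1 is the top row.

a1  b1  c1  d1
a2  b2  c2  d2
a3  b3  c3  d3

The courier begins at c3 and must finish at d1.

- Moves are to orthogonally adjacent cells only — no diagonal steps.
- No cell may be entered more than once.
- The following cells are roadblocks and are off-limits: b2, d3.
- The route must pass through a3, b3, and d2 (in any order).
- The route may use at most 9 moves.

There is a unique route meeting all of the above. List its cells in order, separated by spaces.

Any route must reach a3, b3, and d2 and still end at d1 within 9 moves, so the order of the required stops is forced.
Route from c3: 2× left (reaching a3), 2× up (reaching a1), 2× right (reaching c1), down to c2, right to d2, up to d1 — 9 moves in all.
Check: all required cells visited; 9 ≤ 9 moves.

c3 b3 a3 a2 a1 b1 c1 c2 d2 d1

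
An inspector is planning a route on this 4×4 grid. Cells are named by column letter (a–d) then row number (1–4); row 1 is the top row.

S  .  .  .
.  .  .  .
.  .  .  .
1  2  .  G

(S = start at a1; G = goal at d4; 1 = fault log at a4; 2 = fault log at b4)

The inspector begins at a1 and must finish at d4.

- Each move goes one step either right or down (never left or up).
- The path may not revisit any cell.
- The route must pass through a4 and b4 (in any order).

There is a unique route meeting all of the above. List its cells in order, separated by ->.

a1 -> a2 -> a3 -> a4 -> b4 -> c4 -> d4

Moves only go right or down, so the column and row indices never decrease.
Route from a1: 3× down (reaching a4), 3× right (reaching d4) — 6 moves in all.
Check: all required cells visited.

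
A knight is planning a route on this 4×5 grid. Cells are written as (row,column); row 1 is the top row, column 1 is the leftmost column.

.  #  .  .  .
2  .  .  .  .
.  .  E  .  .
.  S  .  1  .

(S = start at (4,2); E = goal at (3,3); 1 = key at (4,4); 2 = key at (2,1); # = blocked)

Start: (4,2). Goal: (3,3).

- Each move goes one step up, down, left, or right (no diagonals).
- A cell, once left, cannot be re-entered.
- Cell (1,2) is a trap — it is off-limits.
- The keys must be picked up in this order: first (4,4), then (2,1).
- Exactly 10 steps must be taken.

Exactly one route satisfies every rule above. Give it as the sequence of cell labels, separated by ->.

The waypoints must appear in the order (4,4), (2,1), with no cell reused.
Route from (4,2): right 2 to (4,4), up 2 to (2,4), left 3 to (2,1), down 1 to (3,1), right 2 to (3,3) — 10 moves in all.
Check: order respected (1 at step 2, 2 at step 7); 10 moves as required.

(4,2) -> (4,3) -> (4,4) -> (3,4) -> (2,4) -> (2,3) -> (2,2) -> (2,1) -> (3,1) -> (3,2) -> (3,3)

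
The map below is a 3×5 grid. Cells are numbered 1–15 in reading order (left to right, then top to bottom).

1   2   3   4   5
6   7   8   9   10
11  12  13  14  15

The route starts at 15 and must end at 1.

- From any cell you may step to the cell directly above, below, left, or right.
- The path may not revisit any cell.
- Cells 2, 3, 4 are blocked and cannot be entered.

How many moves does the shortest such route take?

The Manhattan distance from 15 to 1 is |3−1| + |5−1| = 6, so at least 6 moves are needed.
A route of 6 moves achieves this: 15 → 10 → 9 → 8 → 7 → 6 → 1.
Since 6 matches the lower bound, it is optimal.

6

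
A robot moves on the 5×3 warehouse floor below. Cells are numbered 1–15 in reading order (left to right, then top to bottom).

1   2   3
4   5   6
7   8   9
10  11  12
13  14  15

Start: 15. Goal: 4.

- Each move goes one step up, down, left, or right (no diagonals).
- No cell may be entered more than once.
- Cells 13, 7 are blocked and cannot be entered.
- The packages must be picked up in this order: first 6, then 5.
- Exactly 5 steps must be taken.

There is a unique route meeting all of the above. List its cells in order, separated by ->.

The waypoints must appear in the order 6, 5, with no cell reused.
Route from 15: up 3 to 6, left 2 to 4 — 5 moves in all.
Check: order respected (6 at step 3, 5 at step 4); 5 moves as required.

15 -> 12 -> 9 -> 6 -> 5 -> 4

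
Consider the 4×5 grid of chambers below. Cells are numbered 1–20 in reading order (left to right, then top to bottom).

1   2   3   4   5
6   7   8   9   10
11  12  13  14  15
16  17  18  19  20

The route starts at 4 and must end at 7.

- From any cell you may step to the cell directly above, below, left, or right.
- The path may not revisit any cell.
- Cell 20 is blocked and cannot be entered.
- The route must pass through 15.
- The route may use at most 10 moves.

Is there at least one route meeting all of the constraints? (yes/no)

One route that works: 4 → 9 → 10 → 15 → 14 → 13 → 8 → 7.

yes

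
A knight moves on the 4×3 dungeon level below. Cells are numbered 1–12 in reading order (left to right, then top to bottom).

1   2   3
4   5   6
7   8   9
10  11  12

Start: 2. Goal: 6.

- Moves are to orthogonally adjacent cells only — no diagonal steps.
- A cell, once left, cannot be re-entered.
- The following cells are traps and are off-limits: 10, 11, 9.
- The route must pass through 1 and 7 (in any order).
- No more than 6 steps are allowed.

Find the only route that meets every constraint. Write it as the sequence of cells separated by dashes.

2 - 1 - 4 - 7 - 8 - 5 - 6

The budget equals the shortest possible length, so every move has to be on a shortest route through the required cells.
Route from 2: left 1 to 1, down 2 to 7, right 1 to 8, up 1 to 5, right 1 to 6 — 6 moves in all.
Check: all required cells visited; 6 ≤ 6 moves.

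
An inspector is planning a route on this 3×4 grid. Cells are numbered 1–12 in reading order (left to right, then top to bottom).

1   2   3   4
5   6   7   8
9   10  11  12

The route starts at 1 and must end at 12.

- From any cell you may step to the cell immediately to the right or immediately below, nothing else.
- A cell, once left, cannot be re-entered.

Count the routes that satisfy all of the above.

A right/down-only route from 1 to 12 makes exactly 2 down-moves and 3 right-moves in some order.
With no other constraints that would be C(5,2) = 10 routes.
That gives 10 routes.

10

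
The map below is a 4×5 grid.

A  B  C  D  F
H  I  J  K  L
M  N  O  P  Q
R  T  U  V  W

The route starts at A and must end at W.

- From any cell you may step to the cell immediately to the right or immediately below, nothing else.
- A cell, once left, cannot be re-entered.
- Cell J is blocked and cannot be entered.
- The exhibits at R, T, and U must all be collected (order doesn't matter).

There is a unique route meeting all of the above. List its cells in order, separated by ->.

Moves only go right or down, so the column and row indices never decrease.
Route from A: down 3 to R, right 4 to W — 7 moves in all.
Check: all required cells visited.

A -> H -> M -> R -> T -> U -> V -> W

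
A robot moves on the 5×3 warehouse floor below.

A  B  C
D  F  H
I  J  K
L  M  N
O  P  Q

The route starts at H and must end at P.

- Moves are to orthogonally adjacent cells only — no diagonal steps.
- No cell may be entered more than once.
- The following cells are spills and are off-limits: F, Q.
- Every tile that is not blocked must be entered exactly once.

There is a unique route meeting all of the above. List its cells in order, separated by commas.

H, C, B, A, D, I, J, K, N, M, L, O, P

Need to visit all 13 open cells exactly once, starting at H and ending at P.
Route from H: up to C, 2× left (reaching A), 2× down (reaching I), 2× right (reaching K), down to N, 2× left (reaching L), down to O, right to P — 12 moves in all.
Check: all 13 open cells covered.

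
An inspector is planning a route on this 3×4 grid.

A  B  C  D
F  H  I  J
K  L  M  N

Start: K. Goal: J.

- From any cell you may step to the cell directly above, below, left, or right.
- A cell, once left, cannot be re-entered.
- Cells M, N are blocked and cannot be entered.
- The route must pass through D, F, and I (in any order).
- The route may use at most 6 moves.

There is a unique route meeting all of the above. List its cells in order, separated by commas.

K, F, H, I, C, D, J

The 6-move cap with required stops at D, F, I leaves no slack for detours.
Route from K: up 1 to F, right 2 to I, up 1 to C, right 1 to D, down 1 to J — 6 moves in all.
Check: all required cells visited; 6 ≤ 6 moves.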